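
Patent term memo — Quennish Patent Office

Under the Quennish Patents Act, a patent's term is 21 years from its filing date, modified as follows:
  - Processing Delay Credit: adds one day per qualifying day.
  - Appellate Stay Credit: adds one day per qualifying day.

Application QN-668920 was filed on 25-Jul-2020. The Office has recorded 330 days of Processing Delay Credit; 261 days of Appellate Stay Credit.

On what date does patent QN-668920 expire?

2043-03-08

Base term: filing date + 21 years → 25 July 2041.
Processing Delay Credit: +330 days → 20 June 2042.
Appellate Stay Credit: +261 days → 8 March 2043.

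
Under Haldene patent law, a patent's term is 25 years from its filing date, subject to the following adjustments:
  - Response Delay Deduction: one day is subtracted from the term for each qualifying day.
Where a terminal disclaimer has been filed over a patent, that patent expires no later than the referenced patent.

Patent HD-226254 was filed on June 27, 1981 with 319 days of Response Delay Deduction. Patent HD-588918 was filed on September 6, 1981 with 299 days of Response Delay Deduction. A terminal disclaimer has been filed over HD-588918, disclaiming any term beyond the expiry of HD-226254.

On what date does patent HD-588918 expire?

Natural term of HD-588918:
  Base: filing + 25 years → 6 September 2006.
  Response Delay Deduction: −299 days → 11 November 2005.
Expiry of referenced patent HD-226254:
  Base: filing + 25 years → 27 June 2006.
  Response Delay Deduction: −319 days → 12 August 2005.
Terminal disclaimer: HD-588918 expires on the earlier of 11 November 2005 and 12 August 2005.

2005-08-12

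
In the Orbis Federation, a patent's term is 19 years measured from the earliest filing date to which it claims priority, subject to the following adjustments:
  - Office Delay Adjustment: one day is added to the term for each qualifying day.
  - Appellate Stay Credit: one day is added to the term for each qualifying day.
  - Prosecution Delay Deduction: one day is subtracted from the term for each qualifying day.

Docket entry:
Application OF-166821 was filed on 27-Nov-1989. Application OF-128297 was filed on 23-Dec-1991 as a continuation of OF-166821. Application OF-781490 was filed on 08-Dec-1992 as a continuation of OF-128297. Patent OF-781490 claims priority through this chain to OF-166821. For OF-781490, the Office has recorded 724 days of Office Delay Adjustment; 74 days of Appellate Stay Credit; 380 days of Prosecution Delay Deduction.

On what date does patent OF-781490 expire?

January 19, 2010

Earliest priority filing: 27 November 1989.
Base term: 27 November 1989 + 19 years → 27 November 2008.
Office Delay Adjustment: +724 days → 21 November 2010.
Appellate Stay Credit: +74 days → 3 February 2011.
Prosecution Delay Deduction: −380 days → 19 January 2010.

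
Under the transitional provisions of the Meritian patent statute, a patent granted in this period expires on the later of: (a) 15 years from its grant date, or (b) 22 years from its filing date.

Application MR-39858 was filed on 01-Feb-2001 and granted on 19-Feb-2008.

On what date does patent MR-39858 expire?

February 19, 2023

(a) grant + 15 years → 19 February 2023.
(b) filing + 22 years → 1 February 2023.
Later of the two: 19 February 2023.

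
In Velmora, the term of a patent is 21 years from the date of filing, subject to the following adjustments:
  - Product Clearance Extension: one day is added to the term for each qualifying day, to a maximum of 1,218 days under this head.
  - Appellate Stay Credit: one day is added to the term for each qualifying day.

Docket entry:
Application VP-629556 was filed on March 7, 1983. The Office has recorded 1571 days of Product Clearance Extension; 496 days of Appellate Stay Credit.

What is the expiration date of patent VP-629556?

Base term: filing date + 21 years → 7 March 2004.
Product Clearance Extension: 1571 days claimed exceeds the 1218-day cap, so +1218 days → 8 July 2007.
Appellate Stay Credit: +496 days → 15 November 2008.

2008-11-15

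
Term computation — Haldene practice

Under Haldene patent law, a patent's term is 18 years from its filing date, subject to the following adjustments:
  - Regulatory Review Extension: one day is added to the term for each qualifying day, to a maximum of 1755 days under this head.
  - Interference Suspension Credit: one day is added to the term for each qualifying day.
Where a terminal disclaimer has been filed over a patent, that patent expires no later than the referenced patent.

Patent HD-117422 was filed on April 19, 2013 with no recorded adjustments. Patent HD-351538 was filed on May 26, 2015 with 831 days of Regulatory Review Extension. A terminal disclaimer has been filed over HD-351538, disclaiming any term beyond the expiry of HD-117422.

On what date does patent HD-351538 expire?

April 19, 2031

Natural term of HD-351538:
  Base: filing + 18 years → 26 May 2033.
  Regulatory Review Extension: 831 days (within the 1755-day cap) → +831 days → 4 September 2035.
Expiry of referenced patent HD-117422:
  Base: filing + 18 years → 19 April 2031.
Terminal disclaimer: HD-351538 expires on the earlier of 4 September 2035 and 19 April 2031.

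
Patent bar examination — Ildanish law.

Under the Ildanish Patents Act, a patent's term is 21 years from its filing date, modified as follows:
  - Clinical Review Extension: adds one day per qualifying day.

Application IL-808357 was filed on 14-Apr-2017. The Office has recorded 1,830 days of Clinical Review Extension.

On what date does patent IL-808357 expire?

2043-04-18

Base term: filing date + 21 years → 14 April 2038.
Clinical Review Extension: +1830 days → 18 April 2043.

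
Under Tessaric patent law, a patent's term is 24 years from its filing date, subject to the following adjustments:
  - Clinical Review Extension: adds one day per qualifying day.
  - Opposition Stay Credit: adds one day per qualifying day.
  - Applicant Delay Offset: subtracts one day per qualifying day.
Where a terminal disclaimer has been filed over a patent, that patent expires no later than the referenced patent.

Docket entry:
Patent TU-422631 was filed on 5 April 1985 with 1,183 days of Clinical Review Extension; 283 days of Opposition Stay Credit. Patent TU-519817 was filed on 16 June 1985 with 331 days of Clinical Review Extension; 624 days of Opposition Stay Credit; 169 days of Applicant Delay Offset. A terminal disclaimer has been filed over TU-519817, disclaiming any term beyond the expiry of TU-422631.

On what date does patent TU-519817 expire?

Natural term of TU-519817:
  Base: filing + 24 years → 16 June 2009.
  Clinical Review Extension: +331 days → 13 May 2010.
  Opposition Stay Credit: +624 days → 27 January 2012.
  Applicant Delay Offset: −169 days → 11 August 2011.
Expiry of referenced patent TU-422631:
  Base: filing + 24 years → 5 April 2009.
  Clinical Review Extension: +1183 days → 1 July 2012.
  Opposition Stay Credit: +283 days → 10 April 2013.
Terminal disclaimer: TU-519817 expires on the earlier of 11 August 2011 and 10 April 2013.

August 11, 2011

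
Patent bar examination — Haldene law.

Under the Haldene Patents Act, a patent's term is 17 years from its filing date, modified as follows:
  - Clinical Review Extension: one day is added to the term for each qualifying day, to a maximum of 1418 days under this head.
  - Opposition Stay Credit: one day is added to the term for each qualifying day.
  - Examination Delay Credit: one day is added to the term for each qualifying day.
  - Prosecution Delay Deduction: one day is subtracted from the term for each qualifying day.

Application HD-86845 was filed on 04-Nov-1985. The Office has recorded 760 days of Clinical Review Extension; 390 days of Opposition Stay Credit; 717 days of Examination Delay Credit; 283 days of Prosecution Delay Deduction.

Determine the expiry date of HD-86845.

2007-03-07

Base term: filing date + 17 years → 4 November 2002.
Clinical Review Extension: 760 days (within the 1418-day cap) → +760 days → 3 December 2004.
Opposition Stay Credit: +390 days → 28 December 2005.
Examination Delay Credit: +717 days → 15 December 2007.
Prosecution Delay Deduction: −283 days → 7 March 2007.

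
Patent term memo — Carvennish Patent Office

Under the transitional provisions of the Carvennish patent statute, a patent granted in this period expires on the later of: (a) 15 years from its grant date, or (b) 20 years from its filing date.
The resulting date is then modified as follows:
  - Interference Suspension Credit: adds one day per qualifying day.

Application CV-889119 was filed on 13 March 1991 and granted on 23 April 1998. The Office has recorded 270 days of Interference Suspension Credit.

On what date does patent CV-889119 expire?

January 18, 2014

(a) grant + 15 years → 23 April 2013.
(b) filing + 20 years → 13 March 2011.
Later of the two: 23 April 2013.
Interference Suspension Credit: +270 days → 18 January 2014.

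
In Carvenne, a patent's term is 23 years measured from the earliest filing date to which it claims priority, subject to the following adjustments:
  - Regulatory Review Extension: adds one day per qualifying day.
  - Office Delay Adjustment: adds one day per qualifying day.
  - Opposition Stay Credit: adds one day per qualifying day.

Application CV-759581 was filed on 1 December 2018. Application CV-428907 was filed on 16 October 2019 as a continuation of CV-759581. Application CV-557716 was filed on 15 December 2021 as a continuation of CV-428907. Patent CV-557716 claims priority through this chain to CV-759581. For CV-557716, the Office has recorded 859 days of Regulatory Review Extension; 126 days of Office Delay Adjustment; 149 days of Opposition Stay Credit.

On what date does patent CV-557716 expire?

Earliest priority filing: 1 December 2018.
Base term: 1 December 2018 + 23 years → 1 December 2041.
Regulatory Review Extension: +859 days → 8 April 2044.
Office Delay Adjustment: +126 days → 12 August 2044.
Opposition Stay Credit: +149 days → 8 January 2045.

2045-01-08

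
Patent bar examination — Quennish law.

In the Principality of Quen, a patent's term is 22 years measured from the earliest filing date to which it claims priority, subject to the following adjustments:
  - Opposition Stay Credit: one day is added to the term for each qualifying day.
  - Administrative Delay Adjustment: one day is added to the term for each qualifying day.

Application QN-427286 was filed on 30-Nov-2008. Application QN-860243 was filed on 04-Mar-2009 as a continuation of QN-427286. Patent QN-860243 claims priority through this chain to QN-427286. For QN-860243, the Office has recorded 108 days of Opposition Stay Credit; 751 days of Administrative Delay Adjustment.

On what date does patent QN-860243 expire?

2033-04-07

Earliest priority filing: 30 November 2008.
Base term: 30 November 2008 + 22 years → 30 November 2030.
Opposition Stay Credit: +108 days → 18 March 2031.
Administrative Delay Adjustment: +751 days → 7 April 2033.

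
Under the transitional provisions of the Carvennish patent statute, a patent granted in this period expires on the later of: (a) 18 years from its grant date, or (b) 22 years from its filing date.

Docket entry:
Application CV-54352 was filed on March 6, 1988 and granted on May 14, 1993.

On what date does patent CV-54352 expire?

May 14, 2011

(a) grant + 18 years → 14 May 2011.
(b) filing + 22 years → 6 March 2010.
Later of the two: 14 May 2011.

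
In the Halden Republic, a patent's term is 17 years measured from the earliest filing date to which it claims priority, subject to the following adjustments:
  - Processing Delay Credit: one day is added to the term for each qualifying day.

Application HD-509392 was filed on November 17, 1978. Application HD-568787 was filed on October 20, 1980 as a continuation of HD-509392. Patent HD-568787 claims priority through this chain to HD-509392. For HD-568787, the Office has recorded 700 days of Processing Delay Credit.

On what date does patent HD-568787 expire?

Earliest priority filing: 17 November 1978.
Base term: 17 November 1978 + 17 years → 17 November 1995.
Processing Delay Credit: +700 days → 17 October 1997.

October 17, 1997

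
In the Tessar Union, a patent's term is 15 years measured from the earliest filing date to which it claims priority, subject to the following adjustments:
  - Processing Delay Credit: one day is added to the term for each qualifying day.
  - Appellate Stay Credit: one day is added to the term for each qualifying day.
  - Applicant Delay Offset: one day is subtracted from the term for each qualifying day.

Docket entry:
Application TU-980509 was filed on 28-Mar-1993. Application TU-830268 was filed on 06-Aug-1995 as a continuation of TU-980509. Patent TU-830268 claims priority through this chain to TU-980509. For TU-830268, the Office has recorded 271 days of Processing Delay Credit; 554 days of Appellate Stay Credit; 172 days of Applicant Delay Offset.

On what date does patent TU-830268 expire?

2010-01-10

Earliest priority filing: 28 March 1993.
Base term: 28 March 1993 + 15 years → 28 March 2008.
Processing Delay Credit: +271 days → 24 December 2008.
Appellate Stay Credit: +554 days → 1 July 2010.
Applicant Delay Offset: −172 days → 10 January 2010.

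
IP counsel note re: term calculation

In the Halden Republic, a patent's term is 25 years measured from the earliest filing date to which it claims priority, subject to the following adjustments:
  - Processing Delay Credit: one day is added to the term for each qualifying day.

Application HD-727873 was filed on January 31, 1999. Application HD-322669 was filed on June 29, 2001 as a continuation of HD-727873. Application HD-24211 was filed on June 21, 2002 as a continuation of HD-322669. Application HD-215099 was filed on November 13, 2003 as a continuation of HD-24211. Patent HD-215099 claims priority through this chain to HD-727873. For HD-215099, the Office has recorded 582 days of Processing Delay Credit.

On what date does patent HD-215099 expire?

2025-09-04

Earliest priority filing: 31 January 1999.
Base term: 31 January 1999 + 25 years → 31 January 2024.
Processing Delay Credit: +582 days → 4 September 2025.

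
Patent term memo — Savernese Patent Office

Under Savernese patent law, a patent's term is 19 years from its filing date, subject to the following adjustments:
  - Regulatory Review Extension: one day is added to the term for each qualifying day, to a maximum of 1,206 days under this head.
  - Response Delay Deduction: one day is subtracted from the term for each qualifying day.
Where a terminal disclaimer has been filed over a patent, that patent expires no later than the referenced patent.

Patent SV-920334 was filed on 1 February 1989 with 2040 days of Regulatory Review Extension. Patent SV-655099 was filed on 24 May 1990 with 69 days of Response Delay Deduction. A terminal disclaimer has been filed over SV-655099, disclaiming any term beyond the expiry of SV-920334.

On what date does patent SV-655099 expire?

Natural term of SV-655099:
  Base: filing + 19 years → 24 May 2009.
  Response Delay Deduction: −69 days → 16 March 2009.
Expiry of referenced patent SV-920334:
  Base: filing + 19 years → 1 February 2008.
  Regulatory Review Extension: 2040 days claimed exceeds the 1206-day cap, so +1206 days → 22 May 2011.
Terminal disclaimer: SV-655099 expires on the earlier of 16 March 2009 and 22 May 2011.

March 16, 2009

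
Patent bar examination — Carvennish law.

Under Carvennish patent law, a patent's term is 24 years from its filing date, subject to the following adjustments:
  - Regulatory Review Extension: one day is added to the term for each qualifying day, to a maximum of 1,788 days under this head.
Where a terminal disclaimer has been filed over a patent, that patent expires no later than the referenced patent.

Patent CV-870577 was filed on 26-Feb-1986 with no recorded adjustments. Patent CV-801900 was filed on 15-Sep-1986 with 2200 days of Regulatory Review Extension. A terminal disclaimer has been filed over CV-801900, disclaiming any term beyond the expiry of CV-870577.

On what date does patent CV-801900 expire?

2010-02-26

Natural term of CV-801900:
  Base: filing + 24 years → 15 September 2010.
  Regulatory Review Extension: 2200 days claimed exceeds the 1788-day cap, so +1788 days → 8 August 2015.
Expiry of referenced patent CV-870577:
  Base: filing + 24 years → 26 February 2010.
Terminal disclaimer: CV-801900 expires on the earlier of 8 August 2015 and 26 February 2010.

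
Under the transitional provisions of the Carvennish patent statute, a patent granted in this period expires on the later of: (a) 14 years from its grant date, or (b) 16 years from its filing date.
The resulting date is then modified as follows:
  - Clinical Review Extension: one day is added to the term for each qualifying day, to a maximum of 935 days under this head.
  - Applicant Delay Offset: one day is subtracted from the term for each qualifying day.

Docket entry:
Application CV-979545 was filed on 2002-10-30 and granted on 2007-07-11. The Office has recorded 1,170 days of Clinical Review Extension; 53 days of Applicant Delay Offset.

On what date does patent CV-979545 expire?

(a) grant + 14 years → 11 July 2021.
(b) filing + 16 years → 30 October 2018.
Later of the two: 11 July 2021.
Clinical Review Extension: 1170 days claimed exceeds the 935-day cap, so +935 days → 1 February 2024.
Applicant Delay Offset: −53 days → 10 December 2023.

December 10, 2023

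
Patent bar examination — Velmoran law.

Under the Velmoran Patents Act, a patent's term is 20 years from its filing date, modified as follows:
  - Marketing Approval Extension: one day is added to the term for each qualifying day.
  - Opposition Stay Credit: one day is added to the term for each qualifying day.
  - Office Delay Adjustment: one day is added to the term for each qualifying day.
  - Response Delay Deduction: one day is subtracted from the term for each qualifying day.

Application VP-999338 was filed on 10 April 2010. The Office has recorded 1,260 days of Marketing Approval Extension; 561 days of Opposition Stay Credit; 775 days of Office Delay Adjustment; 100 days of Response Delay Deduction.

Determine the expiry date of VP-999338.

Base term: filing date + 20 years → 10 April 2030.
Marketing Approval Extension: +1260 days → 21 September 2033.
Opposition Stay Credit: +561 days → 5 April 2035.
Office Delay Adjustment: +775 days → 19 May 2037.
Response Delay Deduction: −100 days → 8 February 2037.

February 8, 2037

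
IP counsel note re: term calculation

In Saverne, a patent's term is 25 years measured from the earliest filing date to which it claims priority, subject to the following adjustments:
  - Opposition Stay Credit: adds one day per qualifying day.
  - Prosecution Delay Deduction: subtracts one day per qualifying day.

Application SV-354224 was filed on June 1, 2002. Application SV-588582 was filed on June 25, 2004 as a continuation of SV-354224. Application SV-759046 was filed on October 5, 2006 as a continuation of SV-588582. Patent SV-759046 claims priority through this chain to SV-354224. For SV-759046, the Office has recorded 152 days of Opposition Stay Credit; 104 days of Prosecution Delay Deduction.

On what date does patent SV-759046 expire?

July 19, 2027

Earliest priority filing: 1 June 2002.
Base term: 1 June 2002 + 25 years → 1 June 2027.
Opposition Stay Credit: +152 days → 31 October 2027.
Prosecution Delay Deduction: −104 days → 19 July 2027.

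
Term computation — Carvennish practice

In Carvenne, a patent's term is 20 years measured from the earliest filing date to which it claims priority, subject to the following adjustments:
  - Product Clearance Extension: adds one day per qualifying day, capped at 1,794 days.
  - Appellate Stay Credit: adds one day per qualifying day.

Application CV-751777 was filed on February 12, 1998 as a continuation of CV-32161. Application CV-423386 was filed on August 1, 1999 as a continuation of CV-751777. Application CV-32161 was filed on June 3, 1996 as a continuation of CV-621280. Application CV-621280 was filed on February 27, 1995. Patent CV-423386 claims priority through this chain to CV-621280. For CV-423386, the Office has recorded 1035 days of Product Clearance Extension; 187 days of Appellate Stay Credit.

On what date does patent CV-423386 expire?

Earliest priority filing: 27 February 1995.
Base term: 27 February 1995 + 20 years → 27 February 2015.
Product Clearance Extension: 1035 days (within the 1794-day cap) → +1035 days → 28 December 2017.
Appellate Stay Credit: +187 days → 3 July 2018.

July 3, 2018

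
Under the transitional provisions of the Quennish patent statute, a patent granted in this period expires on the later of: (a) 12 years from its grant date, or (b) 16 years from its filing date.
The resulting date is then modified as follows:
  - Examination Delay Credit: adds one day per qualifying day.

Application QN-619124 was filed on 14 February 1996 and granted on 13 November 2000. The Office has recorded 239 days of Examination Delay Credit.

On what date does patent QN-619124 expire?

(a) grant + 12 years → 13 November 2012.
(b) filing + 16 years → 14 February 2012.
Later of the two: 13 November 2012.
Examination Delay Credit: +239 days → 10 July 2013.

July 10, 2013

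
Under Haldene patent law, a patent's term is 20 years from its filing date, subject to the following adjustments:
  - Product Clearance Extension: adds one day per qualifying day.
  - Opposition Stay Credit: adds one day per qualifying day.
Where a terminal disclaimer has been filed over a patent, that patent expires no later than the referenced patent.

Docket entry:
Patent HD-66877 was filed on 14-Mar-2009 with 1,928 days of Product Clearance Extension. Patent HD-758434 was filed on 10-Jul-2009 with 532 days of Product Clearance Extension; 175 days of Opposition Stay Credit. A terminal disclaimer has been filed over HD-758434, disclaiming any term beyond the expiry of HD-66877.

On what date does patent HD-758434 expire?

Natural term of HD-758434:
  Base: filing + 20 years → 10 July 2029.
  Product Clearance Extension: +532 days → 24 December 2030.
  Opposition Stay Credit: +175 days → 17 June 2031.
Expiry of referenced patent HD-66877:
  Base: filing + 20 years → 14 March 2029.
  Product Clearance Extension: +1928 days → 24 June 2034.
Terminal disclaimer: HD-758434 expires on the earlier of 17 June 2031 and 24 June 2034.

2031-06-17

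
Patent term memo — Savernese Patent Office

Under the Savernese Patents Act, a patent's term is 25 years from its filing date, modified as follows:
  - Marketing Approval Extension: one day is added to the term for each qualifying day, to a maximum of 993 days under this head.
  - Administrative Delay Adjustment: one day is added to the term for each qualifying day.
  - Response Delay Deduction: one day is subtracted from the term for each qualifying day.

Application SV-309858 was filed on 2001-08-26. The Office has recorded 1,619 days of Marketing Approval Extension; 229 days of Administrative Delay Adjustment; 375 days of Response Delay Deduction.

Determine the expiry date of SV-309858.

2028-12-20

Base term: filing date + 25 years → 26 August 2026.
Marketing Approval Extension: 1619 days claimed exceeds the 993-day cap, so +993 days → 15 May 2029.
Administrative Delay Adjustment: +229 days → 30 December 2029.
Response Delay Deduction: −375 days → 20 December 2028.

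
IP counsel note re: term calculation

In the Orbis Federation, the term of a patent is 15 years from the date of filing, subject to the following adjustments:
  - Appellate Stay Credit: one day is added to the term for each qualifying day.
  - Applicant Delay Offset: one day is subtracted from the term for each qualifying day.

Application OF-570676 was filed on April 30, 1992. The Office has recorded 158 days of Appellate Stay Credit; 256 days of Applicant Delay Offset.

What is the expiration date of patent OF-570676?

2007-01-22

Base term: filing date + 15 years → 30 April 2007.
Appellate Stay Credit: +158 days → 5 October 2007.
Applicant Delay Offset: −256 days → 22 January 2007.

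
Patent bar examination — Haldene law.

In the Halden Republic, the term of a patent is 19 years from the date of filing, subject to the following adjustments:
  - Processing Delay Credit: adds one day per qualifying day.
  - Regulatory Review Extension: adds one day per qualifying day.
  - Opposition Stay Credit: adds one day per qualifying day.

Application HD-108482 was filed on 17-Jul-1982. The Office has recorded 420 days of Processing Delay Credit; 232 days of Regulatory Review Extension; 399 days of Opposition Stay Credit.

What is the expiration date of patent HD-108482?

Base term: filing date + 19 years → 17 July 2001.
Processing Delay Credit: +420 days → 10 September 2002.
Regulatory Review Extension: +232 days → 30 April 2003.
Opposition Stay Credit: +399 days → 2 June 2004.

June 2, 2004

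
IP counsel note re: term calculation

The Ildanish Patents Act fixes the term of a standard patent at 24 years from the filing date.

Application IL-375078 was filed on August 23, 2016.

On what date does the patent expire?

2040-08-23

Filing date + 24 years → 23 August 2040.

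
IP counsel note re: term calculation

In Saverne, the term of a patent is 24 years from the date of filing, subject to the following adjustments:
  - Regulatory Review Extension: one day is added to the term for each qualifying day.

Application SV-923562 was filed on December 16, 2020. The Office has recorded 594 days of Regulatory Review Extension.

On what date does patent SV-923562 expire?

Base term: filing date + 24 years → 16 December 2044.
Regulatory Review Extension: +594 days → 2 August 2046.

August 2, 2046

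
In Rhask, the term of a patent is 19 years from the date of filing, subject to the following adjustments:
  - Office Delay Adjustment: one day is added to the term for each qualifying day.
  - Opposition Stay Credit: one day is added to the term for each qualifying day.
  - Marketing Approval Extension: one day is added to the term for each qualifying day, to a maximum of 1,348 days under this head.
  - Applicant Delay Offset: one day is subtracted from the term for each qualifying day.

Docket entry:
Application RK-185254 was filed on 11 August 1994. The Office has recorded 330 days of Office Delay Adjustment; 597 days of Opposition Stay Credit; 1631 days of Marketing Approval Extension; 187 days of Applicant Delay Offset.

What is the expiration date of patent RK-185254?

Base term: filing date + 19 years → 11 August 2013.
Office Delay Adjustment: +330 days → 7 July 2014.
Opposition Stay Credit: +597 days → 24 February 2016.
Marketing Approval Extension: 1631 days claimed exceeds the 1348-day cap, so +1348 days → 3 November 2019.
Applicant Delay Offset: −187 days → 30 April 2019.

2019-04-30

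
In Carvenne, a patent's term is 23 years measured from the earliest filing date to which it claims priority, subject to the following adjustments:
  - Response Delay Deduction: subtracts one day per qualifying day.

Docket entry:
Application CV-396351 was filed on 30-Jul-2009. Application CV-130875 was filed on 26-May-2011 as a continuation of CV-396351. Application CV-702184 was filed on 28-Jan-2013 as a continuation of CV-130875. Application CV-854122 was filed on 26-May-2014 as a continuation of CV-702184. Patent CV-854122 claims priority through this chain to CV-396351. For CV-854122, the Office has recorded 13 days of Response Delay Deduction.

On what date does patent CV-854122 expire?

2032-07-17

Earliest priority filing: 30 July 2009.
Base term: 30 July 2009 + 23 years → 30 July 2032.
Response Delay Deduction: −13 days → 17 July 2032.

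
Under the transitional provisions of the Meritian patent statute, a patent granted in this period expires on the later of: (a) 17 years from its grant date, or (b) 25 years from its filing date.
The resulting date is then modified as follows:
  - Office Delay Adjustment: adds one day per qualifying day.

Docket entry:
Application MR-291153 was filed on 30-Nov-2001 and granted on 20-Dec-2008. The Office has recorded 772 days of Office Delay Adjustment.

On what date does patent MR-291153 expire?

(a) grant + 17 years → 20 December 2025.
(b) filing + 25 years → 30 November 2026.
Later of the two: 30 November 2026.
Office Delay Adjustment: +772 days → 10 January 2029.

January 10, 2029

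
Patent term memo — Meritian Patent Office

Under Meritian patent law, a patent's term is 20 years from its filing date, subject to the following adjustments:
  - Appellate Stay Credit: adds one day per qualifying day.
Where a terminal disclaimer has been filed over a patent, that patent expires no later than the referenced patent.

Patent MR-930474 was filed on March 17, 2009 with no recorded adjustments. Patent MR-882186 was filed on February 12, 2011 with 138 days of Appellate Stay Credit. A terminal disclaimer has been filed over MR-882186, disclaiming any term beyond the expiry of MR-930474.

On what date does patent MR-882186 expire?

March 17, 2029

Natural term of MR-882186:
  Base: filing + 20 years → 12 February 2031.
  Appellate Stay Credit: +138 days → 30 June 2031.
Expiry of referenced patent MR-930474:
  Base: filing + 20 years → 17 March 2029.
Terminal disclaimer: MR-882186 expires on the earlier of 30 June 2031 and 17 March 2029.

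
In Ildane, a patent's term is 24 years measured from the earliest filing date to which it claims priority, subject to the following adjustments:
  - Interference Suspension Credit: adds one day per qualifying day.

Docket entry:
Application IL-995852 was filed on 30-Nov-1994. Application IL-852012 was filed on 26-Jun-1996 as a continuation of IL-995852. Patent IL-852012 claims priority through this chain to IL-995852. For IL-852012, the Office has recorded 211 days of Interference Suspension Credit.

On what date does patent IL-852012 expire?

2019-06-29

Earliest priority filing: 30 November 1994.
Base term: 30 November 1994 + 24 years → 30 November 2018.
Interference Suspension Credit: +211 days → 29 June 2019.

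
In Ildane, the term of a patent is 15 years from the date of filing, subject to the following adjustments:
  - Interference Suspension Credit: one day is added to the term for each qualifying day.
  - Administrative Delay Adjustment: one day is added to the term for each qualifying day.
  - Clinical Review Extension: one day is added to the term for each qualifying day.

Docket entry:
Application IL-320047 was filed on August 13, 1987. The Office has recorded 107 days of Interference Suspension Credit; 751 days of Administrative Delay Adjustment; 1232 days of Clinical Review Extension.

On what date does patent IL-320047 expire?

Base term: filing date + 15 years → 13 August 2002.
Interference Suspension Credit: +107 days → 28 November 2002.
Administrative Delay Adjustment: +751 days → 18 December 2004.
Clinical Review Extension: +1232 days → 3 May 2008.

May 3, 2008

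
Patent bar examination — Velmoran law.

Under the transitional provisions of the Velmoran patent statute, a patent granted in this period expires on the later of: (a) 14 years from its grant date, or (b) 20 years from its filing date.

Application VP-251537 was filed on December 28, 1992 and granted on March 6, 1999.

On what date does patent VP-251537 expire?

(a) grant + 14 years → 6 March 2013.
(b) filing + 20 years → 28 December 2012.
Later of the two: 6 March 2013.

2013-03-06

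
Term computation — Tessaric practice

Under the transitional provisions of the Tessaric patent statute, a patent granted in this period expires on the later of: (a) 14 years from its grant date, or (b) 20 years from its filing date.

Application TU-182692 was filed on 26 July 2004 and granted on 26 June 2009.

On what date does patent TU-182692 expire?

July 26, 2024

(a) grant + 14 years → 26 June 2023.
(b) filing + 20 years → 26 July 2024.
Later of the two: 26 July 2024.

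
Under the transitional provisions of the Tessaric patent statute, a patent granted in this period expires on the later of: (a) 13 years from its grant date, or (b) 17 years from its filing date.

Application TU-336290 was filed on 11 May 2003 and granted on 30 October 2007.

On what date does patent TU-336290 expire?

(a) grant + 13 years → 30 October 2020.
(b) filing + 17 years → 11 May 2020.
Later of the two: 30 October 2020.

2020-10-30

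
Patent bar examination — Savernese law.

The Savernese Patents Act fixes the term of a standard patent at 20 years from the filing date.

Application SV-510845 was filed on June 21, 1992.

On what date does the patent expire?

Filing date + 20 years → 21 June 2012.

2012-06-21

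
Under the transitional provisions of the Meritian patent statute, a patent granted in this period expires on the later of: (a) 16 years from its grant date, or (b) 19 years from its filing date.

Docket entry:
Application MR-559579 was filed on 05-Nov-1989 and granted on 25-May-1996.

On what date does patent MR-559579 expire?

(a) grant + 16 years → 25 May 2012.
(b) filing + 19 years → 5 November 2008.
Later of the two: 25 May 2012.

2012-05-25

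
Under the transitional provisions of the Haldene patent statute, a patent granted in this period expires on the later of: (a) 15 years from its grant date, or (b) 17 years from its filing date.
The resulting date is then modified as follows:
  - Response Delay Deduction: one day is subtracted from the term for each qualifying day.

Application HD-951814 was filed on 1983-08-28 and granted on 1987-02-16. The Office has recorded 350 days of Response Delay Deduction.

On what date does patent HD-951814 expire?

March 3, 2001

(a) grant + 15 years → 16 February 2002.
(b) filing + 17 years → 28 August 2000.
Later of the two: 16 February 2002.
Response Delay Deduction: −350 days → 3 March 2001.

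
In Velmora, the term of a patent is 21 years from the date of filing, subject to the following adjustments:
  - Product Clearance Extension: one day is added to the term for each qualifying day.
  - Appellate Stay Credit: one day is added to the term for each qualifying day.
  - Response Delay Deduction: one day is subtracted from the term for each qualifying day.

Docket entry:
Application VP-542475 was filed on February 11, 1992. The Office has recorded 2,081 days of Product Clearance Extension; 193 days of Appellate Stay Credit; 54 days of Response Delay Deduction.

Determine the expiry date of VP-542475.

March 12, 2019

Base term: filing date + 21 years → 11 February 2013.
Product Clearance Extension: +2081 days → 24 October 2018.
Appellate Stay Credit: +193 days → 5 May 2019.
Response Delay Deduction: −54 days → 12 March 2019.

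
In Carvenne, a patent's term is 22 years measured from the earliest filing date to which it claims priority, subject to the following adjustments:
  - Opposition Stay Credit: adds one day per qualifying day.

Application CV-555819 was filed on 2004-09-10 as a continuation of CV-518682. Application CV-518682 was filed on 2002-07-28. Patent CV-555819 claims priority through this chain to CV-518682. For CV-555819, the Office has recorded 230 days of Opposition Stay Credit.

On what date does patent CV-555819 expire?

Earliest priority filing: 28 July 2002.
Base term: 28 July 2002 + 22 years → 28 July 2024.
Opposition Stay Credit: +230 days → 15 March 2025.

2025-03-15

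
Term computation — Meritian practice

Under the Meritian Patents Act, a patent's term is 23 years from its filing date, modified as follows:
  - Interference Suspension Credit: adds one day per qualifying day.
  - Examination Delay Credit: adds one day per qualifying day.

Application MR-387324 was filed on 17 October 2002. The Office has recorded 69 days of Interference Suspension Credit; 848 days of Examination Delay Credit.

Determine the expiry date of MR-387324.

April 21, 2028

Base term: filing date + 23 years → 17 October 2025.
Interference Suspension Credit: +69 days → 25 December 2025.
Examination Delay Credit: +848 days → 21 April 2028.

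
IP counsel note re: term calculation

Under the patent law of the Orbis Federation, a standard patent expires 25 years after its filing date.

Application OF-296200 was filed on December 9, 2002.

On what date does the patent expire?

2027-12-09

Filing date + 25 years → 9 December 2027.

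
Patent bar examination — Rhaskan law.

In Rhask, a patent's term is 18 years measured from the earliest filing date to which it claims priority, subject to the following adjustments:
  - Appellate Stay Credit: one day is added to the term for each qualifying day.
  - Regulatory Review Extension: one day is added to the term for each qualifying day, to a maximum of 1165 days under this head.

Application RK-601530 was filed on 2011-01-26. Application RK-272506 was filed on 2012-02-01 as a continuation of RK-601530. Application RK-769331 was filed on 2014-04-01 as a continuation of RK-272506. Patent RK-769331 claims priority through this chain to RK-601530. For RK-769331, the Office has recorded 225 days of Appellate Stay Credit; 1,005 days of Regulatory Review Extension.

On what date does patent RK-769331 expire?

Earliest priority filing: 26 January 2011.
Base term: 26 January 2011 + 18 years → 26 January 2029.
Appellate Stay Credit: +225 days → 8 September 2029.
Regulatory Review Extension: 1005 days (within the 1165-day cap) → +1005 days → 9 June 2032.

June 9, 2032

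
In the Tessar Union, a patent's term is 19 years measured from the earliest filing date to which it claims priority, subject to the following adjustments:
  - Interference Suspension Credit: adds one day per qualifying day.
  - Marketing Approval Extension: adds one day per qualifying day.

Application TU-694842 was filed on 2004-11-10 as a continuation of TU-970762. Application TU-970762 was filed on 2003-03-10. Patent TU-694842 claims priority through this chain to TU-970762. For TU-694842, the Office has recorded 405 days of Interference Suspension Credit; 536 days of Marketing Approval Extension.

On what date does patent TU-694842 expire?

Earliest priority filing: 10 March 2003.
Base term: 10 March 2003 + 19 years → 10 March 2022.
Interference Suspension Credit: +405 days → 19 April 2023.
Marketing Approval Extension: +536 days → 6 October 2024.

2024-10-06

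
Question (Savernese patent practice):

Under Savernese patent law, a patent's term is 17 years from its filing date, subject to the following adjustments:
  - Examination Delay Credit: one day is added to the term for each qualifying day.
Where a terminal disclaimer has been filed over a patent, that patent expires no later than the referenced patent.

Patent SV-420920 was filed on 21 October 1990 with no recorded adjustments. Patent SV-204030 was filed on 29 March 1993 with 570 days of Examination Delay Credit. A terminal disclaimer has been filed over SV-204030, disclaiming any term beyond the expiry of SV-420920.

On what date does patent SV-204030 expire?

2007-10-21

Natural term of SV-204030:
  Base: filing + 17 years → 29 March 2010.
  Examination Delay Credit: +570 days → 20 October 2011.
Expiry of referenced patent SV-420920:
  Base: filing + 17 years → 21 October 2007.
Terminal disclaimer: SV-204030 expires on the earlier of 20 October 2011 and 21 October 2007.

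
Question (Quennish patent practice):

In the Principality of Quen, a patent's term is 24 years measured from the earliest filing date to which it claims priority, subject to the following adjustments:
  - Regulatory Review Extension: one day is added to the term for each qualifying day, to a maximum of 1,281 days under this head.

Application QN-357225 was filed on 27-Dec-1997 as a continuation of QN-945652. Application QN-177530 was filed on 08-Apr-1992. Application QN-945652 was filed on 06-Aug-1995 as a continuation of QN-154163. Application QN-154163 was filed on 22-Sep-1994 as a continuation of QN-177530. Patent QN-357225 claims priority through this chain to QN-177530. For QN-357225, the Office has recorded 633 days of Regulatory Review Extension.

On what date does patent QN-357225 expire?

Earliest priority filing: 8 April 1992.
Base term: 8 April 1992 + 24 years → 8 April 2016.
Regulatory Review Extension: 633 days (within the 1281-day cap) → +633 days → 1 January 2018.

2018-01-01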